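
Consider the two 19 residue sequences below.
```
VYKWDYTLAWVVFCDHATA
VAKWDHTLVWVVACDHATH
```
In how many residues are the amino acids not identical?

5

Mismatches (1-based): residue 2: Y→A; residue 6: Y→H; residue 9: A→V; residue 13: F→A; residue 19: A→H.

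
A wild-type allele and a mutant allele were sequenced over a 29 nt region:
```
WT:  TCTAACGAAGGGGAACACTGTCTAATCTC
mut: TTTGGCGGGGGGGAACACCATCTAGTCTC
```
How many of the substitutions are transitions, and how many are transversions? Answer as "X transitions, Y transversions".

8 transitions, 0 transversions

Transitions (purine↔purine or pyrimidine↔pyrimidine): 2 C→T, 4 A→G, 5 A→G, 8 A→G, 9 A→G, 19 T→C, 20 G→A, 25 A→G.
Transversions (purine↔pyrimidine): none.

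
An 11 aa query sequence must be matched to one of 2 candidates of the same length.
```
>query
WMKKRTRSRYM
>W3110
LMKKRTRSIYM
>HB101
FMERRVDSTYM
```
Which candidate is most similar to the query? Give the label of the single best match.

Hamming distances to query — W3110: 2; HB101: 6.
Smallest is W3110 with 2 mismatches.

W3110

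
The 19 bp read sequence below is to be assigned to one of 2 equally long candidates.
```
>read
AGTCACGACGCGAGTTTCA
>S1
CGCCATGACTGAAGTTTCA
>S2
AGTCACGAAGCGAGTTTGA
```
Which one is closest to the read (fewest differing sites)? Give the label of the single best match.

Hamming distances to read — S1: 6; S2: 2.
Smallest is S2 with 2 mismatches.

S2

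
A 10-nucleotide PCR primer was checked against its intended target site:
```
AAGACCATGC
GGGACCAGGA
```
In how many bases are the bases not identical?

4

Mismatches (1-based): base 1: A→G; base 2: A→G; base 8: T→G; base 10: C→A.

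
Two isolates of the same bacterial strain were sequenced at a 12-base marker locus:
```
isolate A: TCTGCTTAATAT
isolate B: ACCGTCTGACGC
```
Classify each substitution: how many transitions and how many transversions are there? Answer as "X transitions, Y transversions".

Transitions (purine↔purine or pyrimidine↔pyrimidine): 3 T→C, 5 C→T, 6 T→C, 8 A→G, 10 T→C, 11 A→G, 12 T→C.
Transversions (purine↔pyrimidine): 1 T→A.

7 transitions, 1 transversion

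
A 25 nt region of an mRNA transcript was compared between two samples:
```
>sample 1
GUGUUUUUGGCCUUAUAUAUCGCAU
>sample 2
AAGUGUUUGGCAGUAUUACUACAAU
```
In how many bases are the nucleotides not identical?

11

Comparing position by position, 11 bases differ: 1 (G/A), 2 (U/A), 5 (U/G), 12 (C/A), 13 (U/G), 17 (A/U), 18 (U/A), 19 (A/C), 21 (C/A), 22 (G/C), 23 (C/A).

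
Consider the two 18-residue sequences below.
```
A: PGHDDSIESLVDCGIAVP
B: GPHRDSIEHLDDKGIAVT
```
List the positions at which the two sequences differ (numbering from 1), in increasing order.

1, 2, 4, 9, 11, 13, 18

Scanning 1-based: 1: P/G; 2: G/P; 4: D/R; 9: S/H; 11: V/D; 13: C/K; 18: P/T.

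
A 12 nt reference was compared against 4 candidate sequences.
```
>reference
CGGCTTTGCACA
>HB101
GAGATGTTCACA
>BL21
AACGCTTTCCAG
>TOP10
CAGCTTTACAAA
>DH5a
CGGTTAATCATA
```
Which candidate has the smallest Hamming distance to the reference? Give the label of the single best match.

TOP10

Hamming distances to reference — HB101: 5; BL21: 9; TOP10: 3; DH5a: 5.
Smallest is TOP10 with 3 mismatches.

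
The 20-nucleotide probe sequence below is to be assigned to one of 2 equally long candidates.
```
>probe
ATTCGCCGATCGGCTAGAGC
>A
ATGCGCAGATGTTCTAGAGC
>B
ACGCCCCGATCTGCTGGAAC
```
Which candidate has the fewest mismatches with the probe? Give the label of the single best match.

Hamming distances to probe — A: 5; B: 6.
Smallest is A with 5 mismatches.

A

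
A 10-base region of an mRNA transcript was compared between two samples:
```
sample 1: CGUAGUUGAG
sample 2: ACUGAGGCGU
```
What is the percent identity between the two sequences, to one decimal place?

Mismatches at positions 1, 2, 4, 5, 6, 7, 8, 9, 10 (1-based): 9 of 10.
Identical positions: 1/10 = 10% → 10.0%.

10.0%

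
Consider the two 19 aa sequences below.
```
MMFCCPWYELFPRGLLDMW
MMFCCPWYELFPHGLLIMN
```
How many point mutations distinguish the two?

Mismatches (1-based): position 13: R→H; position 17: D→I; position 19: W→N.

3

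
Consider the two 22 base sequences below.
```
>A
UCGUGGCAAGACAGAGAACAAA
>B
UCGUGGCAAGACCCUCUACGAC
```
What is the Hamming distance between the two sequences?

The sequences differ at sites 13, 14, 15, 16, 17, 20, 22 (1-based) — 7 in total.

7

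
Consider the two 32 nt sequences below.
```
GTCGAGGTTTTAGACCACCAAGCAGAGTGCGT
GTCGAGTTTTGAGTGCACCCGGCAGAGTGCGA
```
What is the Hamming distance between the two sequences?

7

Comparing position by position, 7 sites differ: 7 (G/T), 11 (T/G), 14 (A/T), 15 (C/G), 20 (A/C), 21 (A/G), 32 (T/A).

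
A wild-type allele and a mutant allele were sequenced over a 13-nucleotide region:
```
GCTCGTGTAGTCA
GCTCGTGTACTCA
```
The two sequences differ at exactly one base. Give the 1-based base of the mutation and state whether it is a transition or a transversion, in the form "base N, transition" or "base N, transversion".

base 10, transversion

Base 10 changes G→C. G is a purine and C is a pyrimidine, so this is a transversion.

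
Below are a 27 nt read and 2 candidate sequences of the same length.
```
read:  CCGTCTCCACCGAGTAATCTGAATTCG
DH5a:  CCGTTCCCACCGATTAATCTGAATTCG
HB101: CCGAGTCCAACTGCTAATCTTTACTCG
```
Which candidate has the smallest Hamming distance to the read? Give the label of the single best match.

DH5a differs at 3 bases; HB101 differs at 9 bases. The closest is DH5a.

DH5a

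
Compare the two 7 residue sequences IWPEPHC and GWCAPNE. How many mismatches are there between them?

5

Mismatches (1-based): residue 1: I→G; residue 3: P→C; residue 4: E→A; residue 6: H→N; residue 7: C→E.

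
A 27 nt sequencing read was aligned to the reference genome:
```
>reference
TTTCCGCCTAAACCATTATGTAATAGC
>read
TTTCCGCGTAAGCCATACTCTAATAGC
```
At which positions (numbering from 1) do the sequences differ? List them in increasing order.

Scanning 1-based: 8: C/G; 12: A/G; 17: T/A; 18: A/C; 20: G/C.

8, 12, 17, 18, 20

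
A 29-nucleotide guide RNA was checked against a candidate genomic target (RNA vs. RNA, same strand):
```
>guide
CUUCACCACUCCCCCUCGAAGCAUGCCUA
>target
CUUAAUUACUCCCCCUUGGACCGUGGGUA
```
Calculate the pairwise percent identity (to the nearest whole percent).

69%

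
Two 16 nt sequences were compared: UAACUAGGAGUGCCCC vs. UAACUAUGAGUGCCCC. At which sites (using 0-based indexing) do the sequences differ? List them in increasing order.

Differences at site 6 (G→U).

6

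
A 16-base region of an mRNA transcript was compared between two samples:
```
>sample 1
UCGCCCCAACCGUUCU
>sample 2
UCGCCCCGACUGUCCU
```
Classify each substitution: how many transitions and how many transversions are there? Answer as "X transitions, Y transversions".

3 transitions, 0 transversions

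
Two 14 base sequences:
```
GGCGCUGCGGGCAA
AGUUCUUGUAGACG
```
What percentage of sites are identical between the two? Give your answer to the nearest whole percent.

29%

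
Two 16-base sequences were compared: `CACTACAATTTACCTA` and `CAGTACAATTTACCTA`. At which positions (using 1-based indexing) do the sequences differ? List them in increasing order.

3

Scanning 1-based: 3: C/G.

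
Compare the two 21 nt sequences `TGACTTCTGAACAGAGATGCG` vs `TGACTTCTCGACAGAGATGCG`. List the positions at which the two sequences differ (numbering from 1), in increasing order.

Differences at position 9 (G→C), position 10 (A→G).

9, 10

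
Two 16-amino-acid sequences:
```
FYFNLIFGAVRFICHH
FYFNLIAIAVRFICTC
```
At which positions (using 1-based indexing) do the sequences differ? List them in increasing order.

Differences at position 7 (F→A), position 8 (G→I), position 15 (H→T), position 16 (H→C).

7, 8, 15, 16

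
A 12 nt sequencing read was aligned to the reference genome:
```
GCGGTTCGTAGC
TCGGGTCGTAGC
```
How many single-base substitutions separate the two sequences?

Mismatches (1-based): site 1: G→T; site 5: T→G.

2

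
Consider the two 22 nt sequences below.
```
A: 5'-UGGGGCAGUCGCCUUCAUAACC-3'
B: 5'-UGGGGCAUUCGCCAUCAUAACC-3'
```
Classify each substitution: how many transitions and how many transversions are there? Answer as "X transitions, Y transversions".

0 transitions, 2 transversions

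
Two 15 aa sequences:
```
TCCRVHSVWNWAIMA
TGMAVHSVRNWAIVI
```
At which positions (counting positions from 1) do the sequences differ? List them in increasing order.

2, 3, 4, 9, 14, 15

Scanning 1-based: 2: C/G; 3: C/M; 4: R/A; 9: W/R; 14: M/V; 15: A/I.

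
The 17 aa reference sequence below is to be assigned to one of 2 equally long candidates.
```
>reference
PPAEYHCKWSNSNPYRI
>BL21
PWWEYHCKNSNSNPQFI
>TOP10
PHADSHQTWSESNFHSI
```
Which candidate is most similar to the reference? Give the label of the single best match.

Hamming distances to reference — BL21: 5; TOP10: 9.
Smallest is BL21 with 5 mismatches.

BL21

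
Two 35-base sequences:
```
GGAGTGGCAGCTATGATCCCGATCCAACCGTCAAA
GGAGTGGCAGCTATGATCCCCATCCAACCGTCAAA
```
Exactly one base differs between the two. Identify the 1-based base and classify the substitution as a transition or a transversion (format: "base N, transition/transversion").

base 21, transversion

The sequences differ only at base 21: G→C (purine→pyrimidine), a transversion.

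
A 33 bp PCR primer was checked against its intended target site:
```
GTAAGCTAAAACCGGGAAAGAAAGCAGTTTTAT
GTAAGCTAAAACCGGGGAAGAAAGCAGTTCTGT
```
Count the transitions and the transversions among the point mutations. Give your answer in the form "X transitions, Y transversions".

Transitions (purine↔purine or pyrimidine↔pyrimidine): 17 A→G, 30 T→C, 32 A→G.
Transversions (purine↔pyrimidine): none.

3 transitions, 0 transversions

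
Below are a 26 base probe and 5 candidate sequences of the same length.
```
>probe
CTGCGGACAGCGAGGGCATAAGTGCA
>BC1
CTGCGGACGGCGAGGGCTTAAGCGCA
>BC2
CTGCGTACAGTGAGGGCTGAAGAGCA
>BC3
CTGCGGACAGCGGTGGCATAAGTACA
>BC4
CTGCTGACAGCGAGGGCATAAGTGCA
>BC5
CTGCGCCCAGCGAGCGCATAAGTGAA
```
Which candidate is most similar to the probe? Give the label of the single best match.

Hamming distances to probe — BC1: 3; BC2: 5; BC3: 3; BC4: 1; BC5: 4.
Smallest is BC4 with 1 mismatch.

BC4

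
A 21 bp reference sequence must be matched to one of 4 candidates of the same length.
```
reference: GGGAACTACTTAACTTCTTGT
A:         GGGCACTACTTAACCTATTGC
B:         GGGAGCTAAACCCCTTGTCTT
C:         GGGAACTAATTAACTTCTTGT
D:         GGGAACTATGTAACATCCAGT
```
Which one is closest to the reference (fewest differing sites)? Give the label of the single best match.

C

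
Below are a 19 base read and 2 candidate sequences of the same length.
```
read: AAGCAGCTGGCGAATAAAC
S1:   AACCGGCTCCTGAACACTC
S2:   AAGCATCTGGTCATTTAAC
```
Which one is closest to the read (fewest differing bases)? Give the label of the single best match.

Hamming distances to read — S1: 8; S2: 5.
Smallest is S2 with 5 mismatches.

S2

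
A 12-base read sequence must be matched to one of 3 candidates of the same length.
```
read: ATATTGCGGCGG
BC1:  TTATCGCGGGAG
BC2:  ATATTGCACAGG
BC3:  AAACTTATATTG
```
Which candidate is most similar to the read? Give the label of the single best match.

BC2

Hamming distances to read — BC1: 4; BC2: 3; BC3: 8.
Smallest is BC2 with 3 mismatches.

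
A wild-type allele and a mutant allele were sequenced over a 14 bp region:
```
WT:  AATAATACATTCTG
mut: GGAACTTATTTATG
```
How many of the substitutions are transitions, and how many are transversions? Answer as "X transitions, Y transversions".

Transitions (purine↔purine or pyrimidine↔pyrimidine): 1 A→G, 2 A→G.
Transversions (purine↔pyrimidine): 3 T→A, 5 A→C, 7 A→T, 8 C→A, 9 A→T, 12 C→A.

2 transitions, 6 transversions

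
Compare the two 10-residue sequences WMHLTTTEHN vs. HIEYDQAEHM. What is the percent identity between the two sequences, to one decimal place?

Mismatches at positions 1, 2, 3, 4, 5, 6, 7, 10 (1-based): 8 of 10.
Identical positions: 2/10 = 20% → 20.0%.

20.0%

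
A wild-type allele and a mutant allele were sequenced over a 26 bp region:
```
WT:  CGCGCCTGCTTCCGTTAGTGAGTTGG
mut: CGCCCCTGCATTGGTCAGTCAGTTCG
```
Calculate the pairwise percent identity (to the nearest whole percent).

73%

7 positions differ (4, 10, 12, 13, 16, 20, 25), so 19 of 26 match: 19/26 = 73.08%.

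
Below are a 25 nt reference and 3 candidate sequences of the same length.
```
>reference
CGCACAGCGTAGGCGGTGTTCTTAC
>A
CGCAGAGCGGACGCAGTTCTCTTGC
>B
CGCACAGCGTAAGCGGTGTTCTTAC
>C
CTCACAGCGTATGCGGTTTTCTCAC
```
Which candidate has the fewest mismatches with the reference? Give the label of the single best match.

B

Hamming distances to reference — A: 7; B: 1; C: 4.
Smallest is B with 1 mismatch.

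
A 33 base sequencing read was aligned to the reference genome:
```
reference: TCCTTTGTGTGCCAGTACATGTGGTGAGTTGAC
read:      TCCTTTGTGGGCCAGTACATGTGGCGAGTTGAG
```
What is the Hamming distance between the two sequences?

The sequences differ at sites 10, 25, 33 (1-based) — 3 in total.

3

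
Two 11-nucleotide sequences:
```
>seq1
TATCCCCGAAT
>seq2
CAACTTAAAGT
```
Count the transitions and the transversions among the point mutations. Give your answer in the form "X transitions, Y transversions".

Mismatches (1-based):
base 1: T→C (pyrimidine→pyrimidine, transition)
base 3: T→A (pyrimidine→purine, transversion)
base 5: C→T (pyrimidine→pyrimidine, transition)
base 6: C→T (pyrimidine→pyrimidine, transition)
base 7: C→A (pyrimidine→purine, transversion)
base 8: G→A (purine→purine, transition)
base 10: A→G (purine→purine, transition)

5 transitions, 2 transversions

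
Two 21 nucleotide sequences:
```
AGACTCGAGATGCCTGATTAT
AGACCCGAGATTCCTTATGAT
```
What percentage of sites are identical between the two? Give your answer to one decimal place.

81.0%

Mismatches at positions 5, 12, 16, 19 (1-based): 4 of 21.
Identical positions: 17/21 = 80.95% → 81.0%.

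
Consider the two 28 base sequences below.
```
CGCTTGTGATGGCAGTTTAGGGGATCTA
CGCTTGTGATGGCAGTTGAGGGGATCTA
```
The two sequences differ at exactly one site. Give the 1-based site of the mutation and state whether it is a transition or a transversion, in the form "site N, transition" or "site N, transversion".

The sequences differ only at site 18: T→G (pyrimidine→purine), a transversion.

site 18, transversion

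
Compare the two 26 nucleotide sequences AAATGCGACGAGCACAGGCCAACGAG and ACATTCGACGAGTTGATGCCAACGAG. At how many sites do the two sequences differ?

The sequences differ at sites 2, 5, 13, 14, 15, 17 (1-based) — 6 in total.

6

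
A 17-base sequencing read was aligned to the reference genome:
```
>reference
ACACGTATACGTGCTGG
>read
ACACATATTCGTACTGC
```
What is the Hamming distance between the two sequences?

4

The sequences differ at sites 5, 9, 13, 17 (1-based) — 4 in total.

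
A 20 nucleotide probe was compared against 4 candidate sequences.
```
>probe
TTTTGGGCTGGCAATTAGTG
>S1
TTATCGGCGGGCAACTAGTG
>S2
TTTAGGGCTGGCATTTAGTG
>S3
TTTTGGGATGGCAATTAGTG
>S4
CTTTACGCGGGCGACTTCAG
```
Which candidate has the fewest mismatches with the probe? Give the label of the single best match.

S3

S1 differs at 4 sites; S2 differs at 2 sites; S3 differs at 1 site; S4 differs at 9 sites. The closest is S3.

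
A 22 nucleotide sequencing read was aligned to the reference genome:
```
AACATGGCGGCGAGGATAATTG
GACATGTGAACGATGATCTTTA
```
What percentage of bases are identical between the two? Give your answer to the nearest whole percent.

59%

9 positions differ (1, 7, 8, 9, 10, 14, 18, 19, 22), so 13 of 22 match: 13/22 = 59.09%.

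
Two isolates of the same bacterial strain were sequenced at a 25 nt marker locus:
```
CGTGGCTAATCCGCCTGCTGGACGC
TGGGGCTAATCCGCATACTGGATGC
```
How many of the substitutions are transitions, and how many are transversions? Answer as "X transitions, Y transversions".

Mismatches (1-based):
site 1: C→T (pyrimidine→pyrimidine, transition)
site 3: T→G (pyrimidine→purine, transversion)
site 15: C→A (pyrimidine→purine, transversion)
site 17: G→A (purine→purine, transition)
site 23: C→T (pyrimidine→pyrimidine, transition)

3 transitions, 2 transversions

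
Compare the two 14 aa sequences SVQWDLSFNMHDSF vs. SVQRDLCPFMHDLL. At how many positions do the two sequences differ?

6

Mismatches (1-based): position 4: W→R; position 7: S→C; position 8: F→P; position 9: N→F; position 13: S→L; position 14: F→L.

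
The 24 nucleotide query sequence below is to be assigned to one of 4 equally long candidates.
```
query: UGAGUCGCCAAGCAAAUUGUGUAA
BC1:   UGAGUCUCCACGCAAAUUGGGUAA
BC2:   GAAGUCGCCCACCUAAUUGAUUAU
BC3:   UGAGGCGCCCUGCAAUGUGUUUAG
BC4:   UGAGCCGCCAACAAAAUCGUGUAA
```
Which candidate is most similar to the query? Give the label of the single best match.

BC1 differs at 3 bases; BC2 differs at 8 bases; BC3 differs at 7 bases; BC4 differs at 4 bases. The closest is BC1.

BC1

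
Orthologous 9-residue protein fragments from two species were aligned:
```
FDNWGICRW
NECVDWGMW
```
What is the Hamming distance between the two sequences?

8

Comparing position by position, 8 residues differ: 1 (F/N), 2 (D/E), 3 (N/C), 4 (W/V), 5 (G/D), 6 (I/W), 7 (C/G), 8 (R/M).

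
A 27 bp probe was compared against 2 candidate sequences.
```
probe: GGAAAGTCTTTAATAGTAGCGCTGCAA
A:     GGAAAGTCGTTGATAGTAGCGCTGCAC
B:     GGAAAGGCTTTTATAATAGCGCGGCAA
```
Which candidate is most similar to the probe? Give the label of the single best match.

A

A differs at 3 sites; B differs at 4 sites. The closest is A.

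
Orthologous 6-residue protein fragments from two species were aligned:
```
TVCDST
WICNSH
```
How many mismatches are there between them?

4

Mismatches (1-based): position 1: T→W; position 2: V→I; position 4: D→N; position 6: T→H.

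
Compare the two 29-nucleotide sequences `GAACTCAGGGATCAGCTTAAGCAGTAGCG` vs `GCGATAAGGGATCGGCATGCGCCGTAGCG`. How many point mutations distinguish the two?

9

Comparing position by position, 9 bases differ: 2 (A/C), 3 (A/G), 4 (C/A), 6 (C/A), 14 (A/G), 17 (T/A), 19 (A/G), 20 (A/C), 23 (A/C).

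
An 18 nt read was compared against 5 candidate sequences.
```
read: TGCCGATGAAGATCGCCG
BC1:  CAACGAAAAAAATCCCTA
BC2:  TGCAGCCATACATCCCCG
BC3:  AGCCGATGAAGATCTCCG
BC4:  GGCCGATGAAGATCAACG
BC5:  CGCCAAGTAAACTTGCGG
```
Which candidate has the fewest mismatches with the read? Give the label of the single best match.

Hamming distances to read — BC1: 9; BC2: 7; BC3: 2; BC4: 3; BC5: 8.
Smallest is BC3 with 2 mismatches.

BC3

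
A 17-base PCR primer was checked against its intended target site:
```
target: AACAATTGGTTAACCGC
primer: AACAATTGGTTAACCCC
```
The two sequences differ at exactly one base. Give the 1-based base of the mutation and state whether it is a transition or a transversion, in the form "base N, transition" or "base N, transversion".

base 16, transversion

Base 16 changes G→C. G is a purine and C is a pyrimidine, so this is a transversion.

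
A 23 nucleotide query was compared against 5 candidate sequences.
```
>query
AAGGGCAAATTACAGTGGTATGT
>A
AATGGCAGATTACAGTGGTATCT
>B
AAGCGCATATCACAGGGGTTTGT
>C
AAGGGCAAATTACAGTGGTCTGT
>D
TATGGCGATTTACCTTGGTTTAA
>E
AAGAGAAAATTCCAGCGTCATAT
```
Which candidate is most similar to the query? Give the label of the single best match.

C

Hamming distances to query — A: 3; B: 5; C: 1; D: 9; E: 7.
Smallest is C with 1 mismatch.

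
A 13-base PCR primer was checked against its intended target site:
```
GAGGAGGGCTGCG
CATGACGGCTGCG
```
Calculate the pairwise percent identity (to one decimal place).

3 positions differ (1, 3, 6), so 10 of 13 match: 10/13 = 76.92%.

76.9%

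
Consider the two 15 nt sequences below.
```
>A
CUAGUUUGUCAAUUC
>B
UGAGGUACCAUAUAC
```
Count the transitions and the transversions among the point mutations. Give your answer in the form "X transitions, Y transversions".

Mismatches (1-based):
base 1: C→U (pyrimidine→pyrimidine, transition)
base 2: U→G (pyrimidine→purine, transversion)
base 5: U→G (pyrimidine→purine, transversion)
base 7: U→A (pyrimidine→purine, transversion)
base 8: G→C (purine→pyrimidine, transversion)
base 9: U→C (pyrimidine→pyrimidine, transition)
base 10: C→A (pyrimidine→purine, transversion)
base 11: A→U (purine→pyrimidine, transversion)
base 14: U→A (pyrimidine→purine, transversion)

2 transitions, 7 transversions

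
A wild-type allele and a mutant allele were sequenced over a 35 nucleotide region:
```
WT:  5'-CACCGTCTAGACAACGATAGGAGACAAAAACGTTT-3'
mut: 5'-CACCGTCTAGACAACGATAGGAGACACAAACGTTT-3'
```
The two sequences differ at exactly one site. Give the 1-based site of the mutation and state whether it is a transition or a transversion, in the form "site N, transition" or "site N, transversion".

The sequences differ only at site 27: A→C (purine→pyrimidine), a transversion.

site 27, transversion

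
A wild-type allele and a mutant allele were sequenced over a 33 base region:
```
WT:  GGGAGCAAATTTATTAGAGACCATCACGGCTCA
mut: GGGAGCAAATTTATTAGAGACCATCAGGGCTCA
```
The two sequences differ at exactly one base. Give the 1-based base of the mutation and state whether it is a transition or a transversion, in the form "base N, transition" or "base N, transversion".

The sequences differ only at base 27: C→G (pyrimidine→purine), a transversion.

base 27, transversion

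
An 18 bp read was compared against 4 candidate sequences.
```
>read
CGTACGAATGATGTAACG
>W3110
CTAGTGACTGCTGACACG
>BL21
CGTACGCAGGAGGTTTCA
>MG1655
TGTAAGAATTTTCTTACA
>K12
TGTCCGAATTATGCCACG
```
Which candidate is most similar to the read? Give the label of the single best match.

K12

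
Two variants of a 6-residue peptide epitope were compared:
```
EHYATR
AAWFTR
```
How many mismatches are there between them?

4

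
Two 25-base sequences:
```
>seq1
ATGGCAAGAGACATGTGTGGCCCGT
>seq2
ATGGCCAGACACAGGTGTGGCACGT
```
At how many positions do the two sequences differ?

Comparing position by position, 4 positions differ: 6 (A/C), 10 (G/C), 14 (T/G), 22 (C/A).

4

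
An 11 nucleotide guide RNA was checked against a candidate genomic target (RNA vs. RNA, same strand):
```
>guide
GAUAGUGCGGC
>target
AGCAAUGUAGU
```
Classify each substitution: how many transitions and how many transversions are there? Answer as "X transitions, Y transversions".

7 transitions, 0 transversions

Transitions (purine↔purine or pyrimidine↔pyrimidine): 1 G→A, 2 A→G, 3 U→C, 5 G→A, 8 C→U, 9 G→A, 11 C→U.
Transversions (purine↔pyrimidine): none.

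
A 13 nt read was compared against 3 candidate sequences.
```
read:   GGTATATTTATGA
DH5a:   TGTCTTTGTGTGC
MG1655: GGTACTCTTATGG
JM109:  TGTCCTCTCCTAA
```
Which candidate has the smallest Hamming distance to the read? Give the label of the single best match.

DH5a differs at 6 positions; MG1655 differs at 4 positions; JM109 differs at 8 positions. The closest is MG1655.

MG1655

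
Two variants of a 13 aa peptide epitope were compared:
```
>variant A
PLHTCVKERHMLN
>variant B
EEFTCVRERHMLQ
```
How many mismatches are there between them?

5

Mismatches (1-based): position 1: P→E; position 2: L→E; position 3: H→F; position 7: K→R; position 13: N→Q.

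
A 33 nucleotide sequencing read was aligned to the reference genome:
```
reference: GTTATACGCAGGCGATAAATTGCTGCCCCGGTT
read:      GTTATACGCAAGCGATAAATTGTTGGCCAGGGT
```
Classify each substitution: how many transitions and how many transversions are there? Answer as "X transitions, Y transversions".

Mismatches (1-based):
position 11: G→A (purine→purine, transition)
position 23: C→T (pyrimidine→pyrimidine, transition)
position 26: C→G (pyrimidine→purine, transversion)
position 29: C→A (pyrimidine→purine, transversion)
position 32: T→G (pyrimidine→purine, transversion)

2 transitions, 3 transversions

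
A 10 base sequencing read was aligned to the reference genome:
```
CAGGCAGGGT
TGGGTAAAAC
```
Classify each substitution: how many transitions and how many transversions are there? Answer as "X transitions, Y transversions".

7 transitions, 0 transversions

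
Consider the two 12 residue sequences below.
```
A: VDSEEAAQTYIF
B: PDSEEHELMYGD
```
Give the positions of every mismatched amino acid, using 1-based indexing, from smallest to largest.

Scanning 1-based: 1: V/P; 6: A/H; 7: A/E; 8: Q/L; 9: T/M; 11: I/G; 12: F/D.

1, 6, 7, 8, 9, 11, 12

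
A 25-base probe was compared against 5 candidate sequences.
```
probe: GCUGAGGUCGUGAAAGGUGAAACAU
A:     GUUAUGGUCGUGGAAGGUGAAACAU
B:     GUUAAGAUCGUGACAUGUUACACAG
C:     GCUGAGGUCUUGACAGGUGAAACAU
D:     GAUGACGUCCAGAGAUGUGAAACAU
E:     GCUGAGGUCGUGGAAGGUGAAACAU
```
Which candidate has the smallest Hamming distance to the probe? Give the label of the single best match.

E

A differs at 4 positions; B differs at 8 positions; C differs at 2 positions; D differs at 6 positions; E differs at 1 position. The closest is E.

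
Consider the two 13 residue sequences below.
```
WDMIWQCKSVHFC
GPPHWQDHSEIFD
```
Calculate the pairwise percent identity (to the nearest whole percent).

31%

Mismatches at positions 1, 2, 3, 4, 7, 8, 10, 11, 13 (1-based): 9 of 13.
Identical positions: 4/13 = 30.77% → 31%.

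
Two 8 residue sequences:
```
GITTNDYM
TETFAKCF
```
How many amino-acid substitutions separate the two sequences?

The sequences differ at positions 1, 2, 4, 5, 6, 7, 8 (1-based) — 7 in total.

7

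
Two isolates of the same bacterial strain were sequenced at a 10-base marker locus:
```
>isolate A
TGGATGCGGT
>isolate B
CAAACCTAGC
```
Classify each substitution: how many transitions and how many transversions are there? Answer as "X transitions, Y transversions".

7 transitions, 1 transversion

Transitions (purine↔purine or pyrimidine↔pyrimidine): 1 T→C, 2 G→A, 3 G→A, 5 T→C, 7 C→T, 8 G→A, 10 T→C.
Transversions (purine↔pyrimidine): 6 G→C.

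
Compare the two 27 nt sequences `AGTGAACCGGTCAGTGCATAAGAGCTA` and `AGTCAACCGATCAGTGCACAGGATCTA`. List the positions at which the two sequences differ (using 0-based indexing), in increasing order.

3, 9, 18, 20, 23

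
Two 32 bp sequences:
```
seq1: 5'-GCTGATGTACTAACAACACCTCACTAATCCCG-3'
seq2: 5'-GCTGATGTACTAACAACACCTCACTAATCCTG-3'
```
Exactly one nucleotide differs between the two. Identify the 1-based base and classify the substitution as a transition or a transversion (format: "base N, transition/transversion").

Base 31 changes C→T. C is a pyrimidine and T is a pyrimidine, so this is a transition.

base 31, transition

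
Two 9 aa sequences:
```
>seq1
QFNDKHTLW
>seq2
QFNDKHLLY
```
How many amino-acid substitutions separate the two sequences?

Comparing position by position, 2 residues differ: 7 (T/L), 9 (W/Y).

2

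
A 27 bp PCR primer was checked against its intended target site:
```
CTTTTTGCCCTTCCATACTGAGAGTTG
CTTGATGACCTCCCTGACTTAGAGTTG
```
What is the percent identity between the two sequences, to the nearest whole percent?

74%

Mismatches at positions 4, 5, 8, 12, 15, 16, 20 (1-based): 7 of 27.
Identical positions: 20/27 = 74.07% → 74%.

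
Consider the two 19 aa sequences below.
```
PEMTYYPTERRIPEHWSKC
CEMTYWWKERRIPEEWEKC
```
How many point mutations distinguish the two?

6

The sequences differ at positions 1, 6, 7, 8, 15, 17 (1-based) — 6 in total.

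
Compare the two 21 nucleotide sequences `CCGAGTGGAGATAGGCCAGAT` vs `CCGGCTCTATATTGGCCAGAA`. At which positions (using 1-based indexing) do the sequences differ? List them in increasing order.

Differences at position 4 (A→G), position 5 (G→C), position 7 (G→C), position 8 (G→T), position 10 (G→T), position 13 (A→T), position 21 (T→A).

4, 5, 7, 8, 10, 13, 21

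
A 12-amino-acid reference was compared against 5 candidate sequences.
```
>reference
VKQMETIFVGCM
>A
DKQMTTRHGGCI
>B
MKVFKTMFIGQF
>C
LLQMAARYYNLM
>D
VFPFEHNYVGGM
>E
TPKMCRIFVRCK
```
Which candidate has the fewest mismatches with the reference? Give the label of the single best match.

Hamming distances to reference — A: 6; B: 8; C: 9; D: 7; E: 7.
Smallest is A with 6 mismatches.

A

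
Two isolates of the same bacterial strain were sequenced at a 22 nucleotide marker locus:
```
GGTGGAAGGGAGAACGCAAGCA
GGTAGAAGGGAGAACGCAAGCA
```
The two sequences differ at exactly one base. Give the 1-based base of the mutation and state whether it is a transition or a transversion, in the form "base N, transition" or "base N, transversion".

The sequences differ only at base 4: G→A (purine→purine), a transition.

base 4, transition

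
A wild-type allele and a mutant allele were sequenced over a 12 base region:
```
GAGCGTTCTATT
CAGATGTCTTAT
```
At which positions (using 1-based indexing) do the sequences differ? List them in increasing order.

1, 4, 5, 6, 10, 11

Scanning 1-based: 1: G/C; 4: C/A; 5: G/T; 6: T/G; 10: A/T; 11: T/A.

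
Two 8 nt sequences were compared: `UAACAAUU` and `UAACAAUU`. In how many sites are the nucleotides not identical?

0

No positions differ; the sequences are identical.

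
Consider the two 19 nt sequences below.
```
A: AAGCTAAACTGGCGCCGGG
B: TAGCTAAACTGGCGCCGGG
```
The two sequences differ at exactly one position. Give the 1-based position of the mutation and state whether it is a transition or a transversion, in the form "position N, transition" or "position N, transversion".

position 1, transversion

The sequences differ only at position 1: A→T (purine→pyrimidine), a transversion.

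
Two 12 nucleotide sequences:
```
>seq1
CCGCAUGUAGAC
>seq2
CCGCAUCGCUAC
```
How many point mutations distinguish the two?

Mismatches (1-based): base 7: G→C; base 8: U→G; base 9: A→C; base 10: G→U.

4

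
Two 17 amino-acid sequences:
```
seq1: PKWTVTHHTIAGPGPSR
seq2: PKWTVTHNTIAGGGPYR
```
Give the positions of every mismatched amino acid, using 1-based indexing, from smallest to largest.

Differences at position 8 (H→N), position 13 (P→G), position 16 (S→Y).

8, 13, 16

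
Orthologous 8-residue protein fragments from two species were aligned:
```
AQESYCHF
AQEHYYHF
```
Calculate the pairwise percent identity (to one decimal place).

2 positions differ (4, 6), so 6 of 8 match: 6/8 = 75%.

75.0%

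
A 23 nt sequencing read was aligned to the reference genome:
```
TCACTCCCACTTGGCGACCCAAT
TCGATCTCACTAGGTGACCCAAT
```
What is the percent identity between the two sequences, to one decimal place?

78.3%

5 positions differ (3, 4, 7, 12, 15), so 18 of 23 match: 18/23 = 78.26%.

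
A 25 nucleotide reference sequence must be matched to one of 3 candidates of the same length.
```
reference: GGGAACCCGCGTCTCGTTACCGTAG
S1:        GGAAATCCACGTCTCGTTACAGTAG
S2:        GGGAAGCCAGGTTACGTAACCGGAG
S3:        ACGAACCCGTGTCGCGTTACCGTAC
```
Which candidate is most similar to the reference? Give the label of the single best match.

Hamming distances to reference — S1: 4; S2: 7; S3: 5.
Smallest is S1 with 4 mismatches.

S1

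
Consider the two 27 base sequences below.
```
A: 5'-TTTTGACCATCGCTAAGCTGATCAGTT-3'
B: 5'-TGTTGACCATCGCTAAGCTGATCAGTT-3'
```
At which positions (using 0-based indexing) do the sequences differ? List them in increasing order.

Differences at position 1 (T→G).

1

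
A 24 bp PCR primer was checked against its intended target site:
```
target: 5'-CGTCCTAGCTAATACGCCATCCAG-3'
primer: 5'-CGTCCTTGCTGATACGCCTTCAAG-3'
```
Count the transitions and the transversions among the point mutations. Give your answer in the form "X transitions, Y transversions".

1 transition, 3 transversions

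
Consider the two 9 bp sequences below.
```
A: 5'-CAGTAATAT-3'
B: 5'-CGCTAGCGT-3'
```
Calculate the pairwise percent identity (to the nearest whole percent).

5 positions differ (2, 3, 6, 7, 8), so 4 of 9 match: 4/9 = 44.44%.

44%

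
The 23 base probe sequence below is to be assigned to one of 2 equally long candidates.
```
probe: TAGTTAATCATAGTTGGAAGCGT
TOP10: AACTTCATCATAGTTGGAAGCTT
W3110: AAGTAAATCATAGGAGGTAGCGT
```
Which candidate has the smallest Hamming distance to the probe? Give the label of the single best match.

TOP10 differs at 4 positions; W3110 differs at 5 positions. The closest is TOP10.

TOP10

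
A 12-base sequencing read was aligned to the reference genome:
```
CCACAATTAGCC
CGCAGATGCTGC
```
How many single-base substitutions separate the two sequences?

8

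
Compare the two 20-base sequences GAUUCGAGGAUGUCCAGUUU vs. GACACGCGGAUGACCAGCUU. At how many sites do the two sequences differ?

5

Mismatches (1-based): site 3: U→C; site 4: U→A; site 7: A→C; site 13: U→A; site 18: U→C.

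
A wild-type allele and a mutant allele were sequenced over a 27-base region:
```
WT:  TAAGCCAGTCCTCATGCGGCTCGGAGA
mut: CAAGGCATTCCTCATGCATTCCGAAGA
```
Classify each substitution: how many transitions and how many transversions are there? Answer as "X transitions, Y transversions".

5 transitions, 3 transversions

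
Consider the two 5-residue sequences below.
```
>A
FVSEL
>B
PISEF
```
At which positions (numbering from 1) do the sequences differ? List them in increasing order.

1, 2, 5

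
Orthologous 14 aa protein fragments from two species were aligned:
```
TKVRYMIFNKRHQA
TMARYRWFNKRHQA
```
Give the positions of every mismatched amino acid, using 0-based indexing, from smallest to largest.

Differences at position 1 (K→M), position 2 (V→A), position 5 (M→R), position 6 (I→W).

1, 2, 5, 6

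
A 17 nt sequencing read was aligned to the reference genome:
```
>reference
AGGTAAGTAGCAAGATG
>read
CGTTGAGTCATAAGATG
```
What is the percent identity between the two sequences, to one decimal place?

64.7%

Mismatches at positions 1, 3, 5, 9, 10, 11 (1-based): 6 of 17.
Identical positions: 11/17 = 64.71% → 64.7%.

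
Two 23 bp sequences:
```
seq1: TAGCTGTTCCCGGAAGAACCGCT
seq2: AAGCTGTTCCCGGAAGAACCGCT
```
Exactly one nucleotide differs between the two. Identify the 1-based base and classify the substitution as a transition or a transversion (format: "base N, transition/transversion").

The sequences differ only at base 1: T→A (pyrimidine→purine), a transversion.

base 1, transversion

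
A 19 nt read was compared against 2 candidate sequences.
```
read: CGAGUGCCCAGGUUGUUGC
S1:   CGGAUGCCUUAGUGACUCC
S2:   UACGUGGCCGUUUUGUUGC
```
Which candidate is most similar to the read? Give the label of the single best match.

S2

S1 differs at 9 bases; S2 differs at 7 bases. The closest is S2.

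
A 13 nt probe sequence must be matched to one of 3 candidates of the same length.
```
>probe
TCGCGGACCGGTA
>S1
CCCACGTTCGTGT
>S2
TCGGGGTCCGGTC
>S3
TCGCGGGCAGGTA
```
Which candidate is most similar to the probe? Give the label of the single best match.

S3

Hamming distances to probe — S1: 9; S2: 3; S3: 2.
Smallest is S3 with 2 mismatches.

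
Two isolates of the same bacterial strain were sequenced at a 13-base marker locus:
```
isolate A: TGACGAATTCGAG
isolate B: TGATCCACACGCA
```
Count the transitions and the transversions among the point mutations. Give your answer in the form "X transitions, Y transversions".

3 transitions, 4 transversions

Mismatches (1-based):
base 4: C→T (pyrimidine→pyrimidine, transition)
base 5: G→C (purine→pyrimidine, transversion)
base 6: A→C (purine→pyrimidine, transversion)
base 8: T→C (pyrimidine→pyrimidine, transition)
base 9: T→A (pyrimidine→purine, transversion)
base 12: A→C (purine→pyrimidine, transversion)
base 13: G→A (purine→purine, transition)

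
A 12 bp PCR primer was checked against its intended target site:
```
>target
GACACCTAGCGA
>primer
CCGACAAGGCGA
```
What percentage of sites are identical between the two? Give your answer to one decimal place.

Mismatches at positions 1, 2, 3, 6, 7, 8 (1-based): 6 of 12.
Identical positions: 6/12 = 50% → 50.0%.

50.0%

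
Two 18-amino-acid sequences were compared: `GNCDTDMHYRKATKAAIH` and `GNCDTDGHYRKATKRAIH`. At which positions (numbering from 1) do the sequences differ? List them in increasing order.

7, 15

Differences at position 7 (M→G), position 15 (A→R).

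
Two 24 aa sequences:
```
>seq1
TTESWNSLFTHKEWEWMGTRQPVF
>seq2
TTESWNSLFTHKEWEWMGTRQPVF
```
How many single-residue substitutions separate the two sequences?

The two sequences are identical at every position.

0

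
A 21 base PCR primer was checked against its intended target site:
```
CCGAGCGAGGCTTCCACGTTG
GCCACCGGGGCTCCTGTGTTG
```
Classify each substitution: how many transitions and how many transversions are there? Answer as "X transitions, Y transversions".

5 transitions, 3 transversions

Mismatches (1-based):
position 1: C→G (pyrimidine→purine, transversion)
position 3: G→C (purine→pyrimidine, transversion)
position 5: G→C (purine→pyrimidine, transversion)
position 8: A→G (purine→purine, transition)
position 13: T→C (pyrimidine→pyrimidine, transition)
position 15: C→T (pyrimidine→pyrimidine, transition)
position 16: A→G (purine→purine, transition)
position 17: C→T (pyrimidine→pyrimidine, transition)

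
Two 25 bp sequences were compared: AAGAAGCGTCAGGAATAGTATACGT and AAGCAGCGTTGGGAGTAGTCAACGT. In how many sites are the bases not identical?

The sequences differ at sites 4, 10, 11, 15, 20, 21 (1-based) — 6 in total.

6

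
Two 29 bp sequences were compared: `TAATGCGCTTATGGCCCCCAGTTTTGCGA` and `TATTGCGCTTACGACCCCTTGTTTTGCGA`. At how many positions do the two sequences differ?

Mismatches (1-based): position 3: A→T; position 12: T→C; position 14: G→A; position 19: C→T; position 20: A→T.

5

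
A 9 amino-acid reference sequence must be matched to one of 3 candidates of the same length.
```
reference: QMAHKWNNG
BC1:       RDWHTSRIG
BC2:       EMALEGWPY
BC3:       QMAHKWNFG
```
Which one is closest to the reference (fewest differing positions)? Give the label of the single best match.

Hamming distances to reference — BC1: 7; BC2: 7; BC3: 1.
Smallest is BC3 with 1 mismatch.

BC3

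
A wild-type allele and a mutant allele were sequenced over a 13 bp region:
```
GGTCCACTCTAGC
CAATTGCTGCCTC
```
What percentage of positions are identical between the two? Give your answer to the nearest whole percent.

23%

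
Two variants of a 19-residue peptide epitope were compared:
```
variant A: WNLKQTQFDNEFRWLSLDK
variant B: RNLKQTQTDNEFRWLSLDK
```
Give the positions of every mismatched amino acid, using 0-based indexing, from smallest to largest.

0, 7

Differences at position 0 (W→R), position 7 (F→T).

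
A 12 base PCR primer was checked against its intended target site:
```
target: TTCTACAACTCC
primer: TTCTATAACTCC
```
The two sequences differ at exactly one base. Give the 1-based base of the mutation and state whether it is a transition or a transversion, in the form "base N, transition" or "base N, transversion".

base 6, transition

The sequences differ only at base 6: C→T (pyrimidine→pyrimidine), a transition.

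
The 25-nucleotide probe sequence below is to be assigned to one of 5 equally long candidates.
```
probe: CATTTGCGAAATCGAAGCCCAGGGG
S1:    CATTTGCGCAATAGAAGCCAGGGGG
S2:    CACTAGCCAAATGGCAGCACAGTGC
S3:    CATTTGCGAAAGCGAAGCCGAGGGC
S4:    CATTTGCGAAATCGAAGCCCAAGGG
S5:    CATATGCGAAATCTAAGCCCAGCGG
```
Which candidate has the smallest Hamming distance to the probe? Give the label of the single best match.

S1 differs at 4 positions; S2 differs at 8 positions; S3 differs at 3 positions; S4 differs at 1 position; S5 differs at 3 positions. The closest is S4.

S4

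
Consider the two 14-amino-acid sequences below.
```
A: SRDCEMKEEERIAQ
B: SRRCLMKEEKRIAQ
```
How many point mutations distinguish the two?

The sequences differ at positions 3, 5, 10 (1-based) — 3 in total.

3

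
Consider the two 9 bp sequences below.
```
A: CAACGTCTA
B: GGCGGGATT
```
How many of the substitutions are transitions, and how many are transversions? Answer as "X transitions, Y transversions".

Mismatches (1-based):
base 1: C→G (pyrimidine→purine, transversion)
base 2: A→G (purine→purine, transition)
base 3: A→C (purine→pyrimidine, transversion)
base 4: C→G (pyrimidine→purine, transversion)
base 6: T→G (pyrimidine→purine, transversion)
base 7: C→A (pyrimidine→purine, transversion)
base 9: A→T (purine→pyrimidine, transversion)

1 transition, 6 transversions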